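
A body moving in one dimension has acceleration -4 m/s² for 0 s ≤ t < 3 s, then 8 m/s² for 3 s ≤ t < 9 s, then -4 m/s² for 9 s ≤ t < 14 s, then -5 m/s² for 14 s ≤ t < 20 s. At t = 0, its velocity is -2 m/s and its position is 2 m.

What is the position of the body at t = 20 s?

152 m

On each constant-a segment, Δv = aΔt and Δx = v₀Δt + ½aΔt²; chain segment to segment.
0–3 s: v starts -2 m/s; Δx = -2·3 + ½·-4·3² = -24 m; v ends -14 m/s.
3–9 s: v starts -14 m/s; Δx = -14·6 + ½·8·6² = 60 m; v ends 34 m/s.
9–14 s: v starts 34 m/s; Δx = 34·5 + ½·-4·5² = 120 m; v ends 14 m/s.
14–20 s: v starts 14 m/s; Δx = 14·6 + ½·-5·6² = -6 m; v ends -16 m/s.
x(20) = 2 + Σ Δx = 152 m.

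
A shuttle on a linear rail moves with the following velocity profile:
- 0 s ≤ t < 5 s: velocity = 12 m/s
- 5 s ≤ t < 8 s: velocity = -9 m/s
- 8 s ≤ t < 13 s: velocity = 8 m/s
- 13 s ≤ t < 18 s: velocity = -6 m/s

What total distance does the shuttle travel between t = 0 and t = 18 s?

Distance (not displacement) is the total path length: add the absolute areas under v-t.
0–5 s: |12| × 5 = 60 m
5–8 s: |-9| × 3 = 27 m
8–13 s: |8| × 5 = 40 m
13–18 s: |-6| × 5 = 30 m
Total distance = 157 m

157 m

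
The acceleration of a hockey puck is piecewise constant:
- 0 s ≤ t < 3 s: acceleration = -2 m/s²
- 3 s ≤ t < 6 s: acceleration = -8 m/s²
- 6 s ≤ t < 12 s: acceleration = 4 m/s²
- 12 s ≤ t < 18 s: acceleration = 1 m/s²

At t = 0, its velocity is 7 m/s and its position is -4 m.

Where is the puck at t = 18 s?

-67 m

On each constant-a segment, Δv = aΔt and Δx = v₀Δt + ½aΔt²; chain segment to segment.
0–3 s: v starts 7 m/s; Δx = 7·3 + ½·-2·3² = 12 m; v ends 1 m/s.
3–6 s: v starts 1 m/s; Δx = 1·3 + ½·-8·3² = -33 m; v ends -23 m/s.
6–12 s: v starts -23 m/s; Δx = -23·6 + ½·4·6² = -66 m; v ends 1 m/s.
12–18 s: v starts 1 m/s; Δx = 1·6 + ½·1·6² = 24 m; v ends 7 m/s.
x(18) = -4 + Σ Δx = -67 m.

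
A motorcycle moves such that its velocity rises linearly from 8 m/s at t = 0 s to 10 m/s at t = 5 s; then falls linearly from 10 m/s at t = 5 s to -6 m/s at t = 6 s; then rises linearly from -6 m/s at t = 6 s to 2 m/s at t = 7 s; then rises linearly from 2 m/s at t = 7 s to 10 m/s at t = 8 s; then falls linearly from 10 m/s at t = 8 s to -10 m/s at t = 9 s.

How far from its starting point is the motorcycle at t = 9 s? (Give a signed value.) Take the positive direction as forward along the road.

Displacement is the signed area under the v-t curve.
0–5 s: ½(8 + 10)(5) = 45 m
5–6 s: ½(10 + -6)(1) = 2 m
6–7 s: ½(-6 + 2)(1) = -2 m
7–8 s: ½(2 + 10)(1) = 6 m
8–9 s: ½(10 + -10)(1) = 0 m
Net displacement = 51 m

51 m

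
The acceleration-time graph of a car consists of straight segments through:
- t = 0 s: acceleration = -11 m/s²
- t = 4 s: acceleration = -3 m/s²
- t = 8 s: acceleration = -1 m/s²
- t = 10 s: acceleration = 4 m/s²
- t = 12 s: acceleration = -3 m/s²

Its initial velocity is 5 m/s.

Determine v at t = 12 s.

Δv equals the area under the a-t graph; then v = v₀ + Δv.
0–4 s: ½(-11 + -3)(4) = -28 m/s
4–8 s: ½(-3 + -1)(4) = -8 m/s
8–10 s: ½(-1 + 4)(2) = 3 m/s
10–12 s: ½(4 + -3)(2) = 1 m/s
Δv = -32 m/s, so v(12) = 5 + (-32) = -27 m/s.

-27 m/s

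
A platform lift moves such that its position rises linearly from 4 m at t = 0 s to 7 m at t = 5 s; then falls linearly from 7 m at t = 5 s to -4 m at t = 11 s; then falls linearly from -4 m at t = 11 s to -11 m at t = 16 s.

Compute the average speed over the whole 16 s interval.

1.3125 m/s

Average speed = (total path length)/(elapsed time); on a piecewise-linear x-t graph the path length is Σ|Δx|.
0–5 s: |Δx| = |7 − 4| = 3 m
5–11 s: |Δx| = |-4 − 7| = 11 m
11–16 s: |Δx| = |-11 − -4| = 7 m
Total path = 21 m; average speed = 21/16 = 1.3125 m/s.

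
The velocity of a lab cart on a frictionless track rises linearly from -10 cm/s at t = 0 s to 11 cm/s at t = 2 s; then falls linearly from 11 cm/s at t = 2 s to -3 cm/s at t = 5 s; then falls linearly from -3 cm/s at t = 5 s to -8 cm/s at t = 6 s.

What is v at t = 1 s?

0.5 cm/s

On 0–2 s the graph is linear from -10 to 11 cm/s: v(1) = -10 + (11 − -10)·(1 − 0)/(2 − 0) = 0.5 cm/s.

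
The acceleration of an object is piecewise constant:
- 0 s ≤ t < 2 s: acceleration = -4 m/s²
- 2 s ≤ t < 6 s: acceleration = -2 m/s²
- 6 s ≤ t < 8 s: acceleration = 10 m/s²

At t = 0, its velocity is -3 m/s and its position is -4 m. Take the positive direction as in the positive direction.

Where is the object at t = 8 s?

On each constant-a segment, Δv = aΔt and Δx = v₀Δt + ½aΔt²; chain segment to segment.
0–2 s: v starts -3 m/s; Δx = -3·2 + ½·-4·2² = -14 m; v ends -11 m/s.
2–6 s: v starts -11 m/s; Δx = -11·4 + ½·-2·4² = -60 m; v ends -19 m/s.
6–8 s: v starts -19 m/s; Δx = -19·2 + ½·10·2² = -18 m; v ends 1 m/s.
x(8) = -4 + Σ Δx = -96 m.

-96 m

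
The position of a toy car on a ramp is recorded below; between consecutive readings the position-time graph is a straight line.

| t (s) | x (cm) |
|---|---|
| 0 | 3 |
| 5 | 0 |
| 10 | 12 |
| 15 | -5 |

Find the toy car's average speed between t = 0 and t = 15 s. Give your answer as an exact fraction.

32/15 cm/s

Average speed = (total path length)/(elapsed time); on a piecewise-linear x-t graph the path length is Σ|Δx|.
0–5 s: |Δx| = |0 − 3| = 3 cm
5–10 s: |Δx| = |12 − 0| = 12 cm
10–15 s: |Δx| = |-5 − 12| = 17 cm
Total path = 32 cm; average speed = 32/15 = 32/15 cm/s.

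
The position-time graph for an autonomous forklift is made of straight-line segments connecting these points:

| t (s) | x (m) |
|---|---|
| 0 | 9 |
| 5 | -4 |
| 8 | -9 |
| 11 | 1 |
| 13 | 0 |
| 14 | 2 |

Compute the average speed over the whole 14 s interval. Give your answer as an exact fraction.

31/14 m/s

Average speed = (total path length)/(elapsed time); on a piecewise-linear x-t graph the path length is Σ|Δx|.
0–5 s: |Δx| = |-4 − 9| = 13 m
5–8 s: |Δx| = |-9 − -4| = 5 m
8–11 s: |Δx| = |1 − -9| = 10 m
11–13 s: |Δx| = |0 − 1| = 1 m
13–14 s: |Δx| = |2 − 0| = 2 m
Total path = 31 m; average speed = 31/14 = 31/14 m/s.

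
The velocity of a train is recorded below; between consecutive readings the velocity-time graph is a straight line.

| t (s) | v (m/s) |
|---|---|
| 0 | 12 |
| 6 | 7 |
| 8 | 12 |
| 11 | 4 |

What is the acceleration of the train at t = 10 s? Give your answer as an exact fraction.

Acceleration is the slope of the v-t graph on 8–11 s: (4 − 12)/(11 − 8) = -8/3 m/s².

-8/3 m/s²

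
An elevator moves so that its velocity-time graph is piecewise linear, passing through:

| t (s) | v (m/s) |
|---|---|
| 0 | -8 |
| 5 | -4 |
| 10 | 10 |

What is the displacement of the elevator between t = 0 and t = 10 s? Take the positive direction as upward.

-15 m

Net displacement equals the area under the velocity-time graph (areas below the axis count negative).
0–5 s: ½(-8 + -4)(5) = -30 m
5–10 s: ½(-4 + 10)(5) = 15 m
Net displacement = -15 m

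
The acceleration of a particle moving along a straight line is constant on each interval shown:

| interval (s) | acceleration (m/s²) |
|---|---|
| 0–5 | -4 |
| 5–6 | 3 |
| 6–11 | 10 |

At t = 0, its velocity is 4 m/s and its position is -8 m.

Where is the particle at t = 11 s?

7.5 m

On each constant-a segment, Δv = aΔt and Δx = v₀Δt + ½aΔt²; chain segment to segment.
0–5 s: v starts 4 m/s; Δx = 4·5 + ½·-4·5² = -30 m; v ends -16 m/s.
5–6 s: v starts -16 m/s; Δx = -16·1 + ½·3·1² = -14.5 m; v ends -13 m/s.
6–11 s: v starts -13 m/s; Δx = -13·5 + ½·10·5² = 60 m; v ends 37 m/s.
x(11) = -8 + Σ Δx = 7.5 m.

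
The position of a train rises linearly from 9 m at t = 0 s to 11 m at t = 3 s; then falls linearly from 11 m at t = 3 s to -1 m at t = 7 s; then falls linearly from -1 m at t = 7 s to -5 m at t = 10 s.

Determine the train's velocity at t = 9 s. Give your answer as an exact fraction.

Velocity is the slope of the x-t graph on 7–10 s: (-5 − -1)/(10 − 7) = -4/3 m/s.

-4/3 m/s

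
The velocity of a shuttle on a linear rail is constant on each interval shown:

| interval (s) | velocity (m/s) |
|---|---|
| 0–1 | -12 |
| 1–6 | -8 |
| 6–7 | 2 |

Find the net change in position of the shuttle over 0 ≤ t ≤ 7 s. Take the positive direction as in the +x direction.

Net displacement equals the area under the velocity-time graph (areas below the axis count negative).
0–1 s: -12 × 1 = -12 m
1–6 s: -8 × 5 = -40 m
6–7 s: 2 × 1 = 2 m
Net displacement = -50 m

-50 m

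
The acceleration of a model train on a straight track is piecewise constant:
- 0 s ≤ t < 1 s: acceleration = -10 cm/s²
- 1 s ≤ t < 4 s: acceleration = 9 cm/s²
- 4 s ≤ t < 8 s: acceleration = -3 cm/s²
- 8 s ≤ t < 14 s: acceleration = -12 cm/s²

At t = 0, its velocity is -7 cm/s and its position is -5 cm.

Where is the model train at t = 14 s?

-239.5 cm

On each constant-a segment, Δv = aΔt and Δx = v₀Δt + ½aΔt²; chain segment to segment.
0–1 s: v starts -7 cm/s; Δx = -7·1 + ½·-10·1² = -12 cm; v ends -17 cm/s.
1–4 s: v starts -17 cm/s; Δx = -17·3 + ½·9·3² = -10.5 cm; v ends 10 cm/s.
4–8 s: v starts 10 cm/s; Δx = 10·4 + ½·-3·4² = 16 cm; v ends -2 cm/s.
8–14 s: v starts -2 cm/s; Δx = -2·6 + ½·-12·6² = -228 cm; v ends -74 cm/s.
x(14) = -5 + Σ Δx = -239.5 cm.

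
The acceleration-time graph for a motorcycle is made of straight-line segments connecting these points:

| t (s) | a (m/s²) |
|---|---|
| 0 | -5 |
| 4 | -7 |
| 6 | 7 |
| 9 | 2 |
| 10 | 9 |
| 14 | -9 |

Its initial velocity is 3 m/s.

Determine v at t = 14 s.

-2 m/s

Δv equals the area under the a-t graph; then v = v₀ + Δv.
0–4 s: ½(-5 + -7)(4) = -24 m/s
4–6 s: ½(-7 + 7)(2) = 0 m/s
6–9 s: ½(7 + 2)(3) = 13.5 m/s
9–10 s: ½(2 + 9)(1) = 5.5 m/s
10–14 s: ½(9 + -9)(4) = 0 m/s
Δv = -5 m/s, so v(14) = 3 + (-5) = -2 m/s.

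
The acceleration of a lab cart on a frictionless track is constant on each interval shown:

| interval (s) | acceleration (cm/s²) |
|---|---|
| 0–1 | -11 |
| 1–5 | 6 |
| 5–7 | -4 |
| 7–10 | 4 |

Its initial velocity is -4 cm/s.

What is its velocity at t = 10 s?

13 cm/s

Δv equals the area under the a-t graph; then v = v₀ + Δv.
0–1 s: -11 × 1 = -11 cm/s
1–5 s: 6 × 4 = 24 cm/s
5–7 s: -4 × 2 = -8 cm/s
7–10 s: 4 × 3 = 12 cm/s
Δv = 17 cm/s, so v(10) = -4 + (17) = 13 cm/s.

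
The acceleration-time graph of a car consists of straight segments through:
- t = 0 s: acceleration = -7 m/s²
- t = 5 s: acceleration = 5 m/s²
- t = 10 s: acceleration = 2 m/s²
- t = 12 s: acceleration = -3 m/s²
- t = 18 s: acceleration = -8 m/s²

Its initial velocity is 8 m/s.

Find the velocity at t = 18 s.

-13.5 m/s

Δv equals the area under the a-t graph; then v = v₀ + Δv.
0–5 s: ½(-7 + 5)(5) = -5 m/s
5–10 s: ½(5 + 2)(5) = 17.5 m/s
10–12 s: ½(2 + -3)(2) = -1 m/s
12–18 s: ½(-3 + -8)(6) = -33 m/s
Δv = -21.5 m/s, so v(18) = 8 + (-21.5) = -13.5 m/s.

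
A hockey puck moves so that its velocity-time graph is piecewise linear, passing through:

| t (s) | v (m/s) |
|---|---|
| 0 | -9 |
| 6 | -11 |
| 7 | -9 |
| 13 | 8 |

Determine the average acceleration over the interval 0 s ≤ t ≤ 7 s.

Average acceleration = Δv/Δt = (-9 − -9)/(7 − 0) = 0 m/s².

0 m/s²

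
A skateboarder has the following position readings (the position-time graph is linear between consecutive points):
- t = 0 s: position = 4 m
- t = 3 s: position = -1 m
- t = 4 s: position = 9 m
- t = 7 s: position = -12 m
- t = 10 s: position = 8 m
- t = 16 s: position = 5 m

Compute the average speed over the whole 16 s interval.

3.6875 m/s

Average speed = (total path length)/(elapsed time); on a piecewise-linear x-t graph the path length is Σ|Δx|.
0–3 s: |Δx| = |-1 − 4| = 5 m
3–4 s: |Δx| = |9 − -1| = 10 m
4–7 s: |Δx| = |-12 − 9| = 21 m
7–10 s: |Δx| = |8 − -12| = 20 m
10–16 s: |Δx| = |5 − 8| = 3 m
Total path = 59 m; average speed = 59/16 = 3.6875 m/s.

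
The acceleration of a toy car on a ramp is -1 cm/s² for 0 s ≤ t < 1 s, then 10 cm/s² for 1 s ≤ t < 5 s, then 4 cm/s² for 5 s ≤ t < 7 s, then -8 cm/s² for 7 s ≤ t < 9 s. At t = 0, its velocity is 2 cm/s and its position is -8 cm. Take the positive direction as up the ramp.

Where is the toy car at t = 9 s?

On each constant-a segment, Δv = aΔt and Δx = v₀Δt + ½aΔt²; chain segment to segment.
0–1 s: v starts 2 cm/s; Δx = 2·1 + ½·-1·1² = 1.5 cm; v ends 1 cm/s.
1–5 s: v starts 1 cm/s; Δx = 1·4 + ½·10·4² = 84 cm; v ends 41 cm/s.
5–7 s: v starts 41 cm/s; Δx = 41·2 + ½·4·2² = 90 cm; v ends 49 cm/s.
7–9 s: v starts 49 cm/s; Δx = 49·2 + ½·-8·2² = 82 cm; v ends 33 cm/s.
x(9) = -8 + Σ Δx = 249.5 cm.

249.5 cm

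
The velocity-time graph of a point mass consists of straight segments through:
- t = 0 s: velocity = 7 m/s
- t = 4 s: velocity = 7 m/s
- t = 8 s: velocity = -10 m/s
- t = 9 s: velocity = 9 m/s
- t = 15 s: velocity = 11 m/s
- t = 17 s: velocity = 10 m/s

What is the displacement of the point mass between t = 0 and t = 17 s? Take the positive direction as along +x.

Net displacement equals the area under the velocity-time graph (areas below the axis count negative).
0–4 s: 7 × 4 = 28 m
4–8 s: ½(7 + -10)(4) = -6 m
8–9 s: ½(-10 + 9)(1) = -0.5 m
9–15 s: ½(9 + 11)(6) = 60 m
15–17 s: ½(11 + 10)(2) = 21 m
Net displacement = 102.5 m

102.5 m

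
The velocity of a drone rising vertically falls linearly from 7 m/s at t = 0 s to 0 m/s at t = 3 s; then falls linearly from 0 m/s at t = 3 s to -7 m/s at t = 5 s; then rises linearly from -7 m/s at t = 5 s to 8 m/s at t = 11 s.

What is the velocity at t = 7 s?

On 5–11 s the graph is linear from -7 to 8 m/s: v(7) = -7 + (8 − -7)·(7 − 5)/(11 − 5) = -2 m/s.

-2 m/s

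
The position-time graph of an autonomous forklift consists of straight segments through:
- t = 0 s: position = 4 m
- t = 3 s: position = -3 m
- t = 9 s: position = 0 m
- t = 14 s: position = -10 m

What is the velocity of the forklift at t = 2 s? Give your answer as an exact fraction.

-7/3 m/s

Velocity is the slope of the x-t graph on 0–3 s: (-3 − 4)/(3 − 0) = -7/3 m/s.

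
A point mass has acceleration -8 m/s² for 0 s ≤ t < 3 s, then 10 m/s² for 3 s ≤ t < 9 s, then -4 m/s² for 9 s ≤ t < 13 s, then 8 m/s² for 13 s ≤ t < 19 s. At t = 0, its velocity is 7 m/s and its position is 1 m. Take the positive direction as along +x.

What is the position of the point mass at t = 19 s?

On each constant-a segment, Δv = aΔt and Δx = v₀Δt + ½aΔt²; chain segment to segment.
0–3 s: v starts 7 m/s; Δx = 7·3 + ½·-8·3² = -15 m; v ends -17 m/s.
3–9 s: v starts -17 m/s; Δx = -17·6 + ½·10·6² = 78 m; v ends 43 m/s.
9–13 s: v starts 43 m/s; Δx = 43·4 + ½·-4·4² = 140 m; v ends 27 m/s.
13–19 s: v starts 27 m/s; Δx = 27·6 + ½·8·6² = 306 m; v ends 75 m/s.
x(19) = 1 + Σ Δx = 510 m.

510 m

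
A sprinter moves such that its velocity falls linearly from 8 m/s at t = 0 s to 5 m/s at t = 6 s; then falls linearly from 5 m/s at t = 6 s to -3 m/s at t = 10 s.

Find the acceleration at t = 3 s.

Acceleration is the slope of the v-t graph on 0–6 s: (5 − 8)/(6 − 0) = -0.5 m/s².

-0.5 m/s²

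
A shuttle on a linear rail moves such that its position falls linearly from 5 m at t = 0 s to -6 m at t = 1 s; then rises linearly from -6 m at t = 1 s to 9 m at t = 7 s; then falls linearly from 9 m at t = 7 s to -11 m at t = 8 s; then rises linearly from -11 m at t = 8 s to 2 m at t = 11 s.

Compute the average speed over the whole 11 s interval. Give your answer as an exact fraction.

59/11 m/s

Average speed = (total path length)/(elapsed time); on a piecewise-linear x-t graph the path length is Σ|Δx|.
0–1 s: |Δx| = |-6 − 5| = 11 m
1–7 s: |Δx| = |9 − -6| = 15 m
7–8 s: |Δx| = |-11 − 9| = 20 m
8–11 s: |Δx| = |2 − -11| = 13 m
Total path = 59 m; average speed = 59/11 = 59/11 m/s.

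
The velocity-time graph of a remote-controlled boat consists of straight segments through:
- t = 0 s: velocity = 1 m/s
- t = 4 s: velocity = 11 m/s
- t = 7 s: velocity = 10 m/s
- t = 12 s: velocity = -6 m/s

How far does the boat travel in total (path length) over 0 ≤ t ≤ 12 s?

Distance (not displacement) is the total path length: add the absolute areas under v-t.
0–4 s: |½(1 + 11)(4)| = 24 m
4–7 s: |½(11 + 10)(3)| = 31.5 m
7–12 s: v = 0 at t = 10.125 s; triangle areas 15.625 + 5.625 = 21.25 m
Total distance = 76.75 m

76.75 m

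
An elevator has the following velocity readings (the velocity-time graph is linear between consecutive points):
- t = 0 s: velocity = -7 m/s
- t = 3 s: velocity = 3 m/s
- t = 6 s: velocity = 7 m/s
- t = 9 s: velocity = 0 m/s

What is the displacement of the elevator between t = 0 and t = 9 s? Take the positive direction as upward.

19.5 m

Net displacement equals the area under the velocity-time graph (areas below the axis count negative).
0–3 s: ½(-7 + 3)(3) = -6 m
3–6 s: ½(3 + 7)(3) = 15 m
6–9 s: ½(7 + 0)(3) = 10.5 m
Net displacement = 19.5 m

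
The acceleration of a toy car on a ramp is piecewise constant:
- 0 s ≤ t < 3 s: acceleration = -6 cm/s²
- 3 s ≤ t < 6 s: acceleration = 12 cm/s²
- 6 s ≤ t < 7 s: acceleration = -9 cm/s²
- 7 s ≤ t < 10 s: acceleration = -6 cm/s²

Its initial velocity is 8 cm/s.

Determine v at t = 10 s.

Δv equals the area under the a-t graph; then v = v₀ + Δv.
0–3 s: -6 × 3 = -18 cm/s
3–6 s: 12 × 3 = 36 cm/s
6–7 s: -9 × 1 = -9 cm/s
7–10 s: -6 × 3 = -18 cm/s
Δv = -9 cm/s, so v(10) = 8 + (-9) = -1 cm/s.

-1 cm/s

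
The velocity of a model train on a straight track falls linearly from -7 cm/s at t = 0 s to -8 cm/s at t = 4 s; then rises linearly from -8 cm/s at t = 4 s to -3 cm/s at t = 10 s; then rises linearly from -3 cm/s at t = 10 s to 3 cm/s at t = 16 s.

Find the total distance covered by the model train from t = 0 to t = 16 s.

Total distance travelled is ∫|v| dt — sum the magnitudes of each area piece.
0–4 s: |½(-7 + -8)(4)| = 30 cm
4–10 s: |½(-8 + -3)(6)| = 33 cm
10–16 s: v = 0 at t = 13 s; triangle areas 4.5 + 4.5 = 9 cm
Total distance = 72 cm

72 cm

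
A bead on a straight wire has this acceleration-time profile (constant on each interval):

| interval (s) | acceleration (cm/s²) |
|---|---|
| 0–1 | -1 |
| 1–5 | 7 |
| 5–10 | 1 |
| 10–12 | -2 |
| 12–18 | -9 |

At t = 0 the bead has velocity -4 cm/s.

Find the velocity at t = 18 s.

-30 cm/s

Δv equals the area under the a-t graph; then v = v₀ + Δv.
0–1 s: -1 × 1 = -1 cm/s
1–5 s: 7 × 4 = 28 cm/s
5–10 s: 1 × 5 = 5 cm/s
10–12 s: -2 × 2 = -4 cm/s
12–18 s: -9 × 6 = -54 cm/s
Δv = -26 cm/s, so v(18) = -4 + (-26) = -30 cm/s.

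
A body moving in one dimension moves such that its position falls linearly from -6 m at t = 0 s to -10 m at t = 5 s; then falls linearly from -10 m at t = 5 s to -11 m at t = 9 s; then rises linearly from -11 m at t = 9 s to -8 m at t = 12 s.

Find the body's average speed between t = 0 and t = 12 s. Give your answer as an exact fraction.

2/3 m/s

Average speed = (total path length)/(elapsed time); on a piecewise-linear x-t graph the path length is Σ|Δx|.
0–5 s: |Δx| = |-10 − -6| = 4 m
5–9 s: |Δx| = |-11 − -10| = 1 m
9–12 s: |Δx| = |-8 − -11| = 3 m
Total path = 8 m; average speed = 8/12 = 2/3 m/s.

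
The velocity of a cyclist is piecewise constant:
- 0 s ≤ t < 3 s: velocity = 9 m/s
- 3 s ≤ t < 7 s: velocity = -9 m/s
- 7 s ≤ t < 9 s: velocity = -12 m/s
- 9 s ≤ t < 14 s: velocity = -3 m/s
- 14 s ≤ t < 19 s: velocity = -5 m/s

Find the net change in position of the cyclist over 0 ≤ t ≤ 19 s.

Net displacement equals the area under the velocity-time graph (areas below the axis count negative).
0–3 s: 9 × 3 = 27 m
3–7 s: -9 × 4 = -36 m
7–9 s: -12 × 2 = -24 m
9–14 s: -3 × 5 = -15 m
14–19 s: -5 × 5 = -25 m
Net displacement = -73 m

-73 m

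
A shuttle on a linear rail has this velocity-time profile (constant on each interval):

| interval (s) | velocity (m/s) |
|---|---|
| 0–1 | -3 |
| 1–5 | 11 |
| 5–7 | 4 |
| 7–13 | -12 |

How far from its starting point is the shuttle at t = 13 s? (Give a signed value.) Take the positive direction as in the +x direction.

Displacement is the signed area under the v-t curve.
0–1 s: -3 × 1 = -3 m
1–5 s: 11 × 4 = 44 m
5–7 s: 4 × 2 = 8 m
7–13 s: -12 × 6 = -72 m
Net displacement = -23 m

-23 m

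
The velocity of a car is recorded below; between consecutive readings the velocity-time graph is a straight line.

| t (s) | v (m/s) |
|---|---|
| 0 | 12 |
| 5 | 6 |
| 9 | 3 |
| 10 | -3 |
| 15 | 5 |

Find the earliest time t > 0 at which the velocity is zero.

t = 9.5 s

v changes sign on 9–10 s (from 3 to -3); the graph is linear there, so v = 0 at t = 9 + (-3)·(10 − 9)/(-3 − 3) = 9.5 s.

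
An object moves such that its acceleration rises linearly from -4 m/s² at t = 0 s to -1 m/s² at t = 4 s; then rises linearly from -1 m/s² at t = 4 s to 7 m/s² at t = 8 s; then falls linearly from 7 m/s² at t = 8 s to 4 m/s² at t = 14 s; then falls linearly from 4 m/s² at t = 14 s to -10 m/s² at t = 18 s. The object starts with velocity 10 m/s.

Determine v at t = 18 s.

33 m/s

Δv equals the area under the a-t graph; then v = v₀ + Δv.
0–4 s: ½(-4 + -1)(4) = -10 m/s
4–8 s: ½(-1 + 7)(4) = 12 m/s
8–14 s: ½(7 + 4)(6) = 33 m/s
14–18 s: ½(4 + -10)(4) = -12 m/s
Δv = 23 m/s, so v(18) = 10 + (23) = 33 m/s.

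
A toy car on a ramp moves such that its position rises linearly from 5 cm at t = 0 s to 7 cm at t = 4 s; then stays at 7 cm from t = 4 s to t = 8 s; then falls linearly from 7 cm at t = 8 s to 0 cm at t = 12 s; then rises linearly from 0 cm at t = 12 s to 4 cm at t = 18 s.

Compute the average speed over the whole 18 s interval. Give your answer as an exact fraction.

13/18 cm/s

Average speed = (total path length)/(elapsed time); on a piecewise-linear x-t graph the path length is Σ|Δx|.
0–4 s: |Δx| = |7 − 5| = 2 cm
4–8 s: |Δx| = |7 − 7| = 0 cm
8–12 s: |Δx| = |0 − 7| = 7 cm
12–18 s: |Δx| = |4 − 0| = 4 cm
Total path = 13 cm; average speed = 13/18 = 13/18 cm/s.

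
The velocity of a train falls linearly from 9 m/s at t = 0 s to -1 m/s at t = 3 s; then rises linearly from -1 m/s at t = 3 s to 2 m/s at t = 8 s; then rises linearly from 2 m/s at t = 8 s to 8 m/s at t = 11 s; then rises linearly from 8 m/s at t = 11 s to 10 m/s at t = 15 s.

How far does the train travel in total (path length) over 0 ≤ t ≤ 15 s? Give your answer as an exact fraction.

Total distance travelled is ∫|v| dt — sum the magnitudes of each area piece.
0–3 s: v = 0 at t = 2.7 s; triangle areas 12.15 + 0.15 = 12.3 m
3–8 s: v = 0 at t = 14/3 s; triangle areas 5/6 + 10/3 = 25/6 m
8–11 s: |½(2 + 8)(3)| = 15 m
11–15 s: |½(8 + 10)(4)| = 36 m
Total distance = 1012/15 m

1012/15 m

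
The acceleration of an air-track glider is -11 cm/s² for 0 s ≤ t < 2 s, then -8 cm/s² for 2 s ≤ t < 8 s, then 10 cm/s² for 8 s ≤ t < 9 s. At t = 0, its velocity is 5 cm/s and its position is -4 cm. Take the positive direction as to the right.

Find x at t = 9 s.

-322 cm

On each constant-a segment, Δv = aΔt and Δx = v₀Δt + ½aΔt²; chain segment to segment.
0–2 s: v starts 5 cm/s; Δx = 5·2 + ½·-11·2² = -12 cm; v ends -17 cm/s.
2–8 s: v starts -17 cm/s; Δx = -17·6 + ½·-8·6² = -246 cm; v ends -65 cm/s.
8–9 s: v starts -65 cm/s; Δx = -65·1 + ½·10·1² = -60 cm; v ends -55 cm/s.
x(9) = -4 + Σ Δx = -322 cm.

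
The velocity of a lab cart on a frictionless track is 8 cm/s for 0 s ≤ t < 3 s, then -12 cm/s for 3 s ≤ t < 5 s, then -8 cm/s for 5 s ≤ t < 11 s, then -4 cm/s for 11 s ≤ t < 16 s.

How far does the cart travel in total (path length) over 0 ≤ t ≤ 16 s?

116 cm

Distance (not displacement) is the total path length: add the absolute areas under v-t.
0–3 s: |8| × 3 = 24 cm
3–5 s: |-12| × 2 = 24 cm
5–11 s: |-8| × 6 = 48 cm
11–16 s: |-4| × 5 = 20 cm
Total distance = 116 cm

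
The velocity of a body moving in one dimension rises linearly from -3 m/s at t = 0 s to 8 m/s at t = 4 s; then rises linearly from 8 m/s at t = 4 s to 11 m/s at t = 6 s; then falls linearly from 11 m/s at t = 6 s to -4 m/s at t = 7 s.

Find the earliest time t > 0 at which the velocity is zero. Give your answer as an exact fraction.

v changes sign on 0–4 s (from -3 to 8); the graph is linear there, so v = 0 at t = 0 + (3)·(4 − 0)/(8 − -3) = 12/11 s.

t = 12/11 s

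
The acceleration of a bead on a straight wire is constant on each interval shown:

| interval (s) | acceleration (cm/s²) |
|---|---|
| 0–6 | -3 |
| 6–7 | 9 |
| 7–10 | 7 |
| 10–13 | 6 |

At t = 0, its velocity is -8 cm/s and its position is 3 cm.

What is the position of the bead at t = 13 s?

On each constant-a segment, Δv = aΔt and Δx = v₀Δt + ½aΔt²; chain segment to segment.
0–6 s: v starts -8 cm/s; Δx = -8·6 + ½·-3·6² = -102 cm; v ends -26 cm/s.
6–7 s: v starts -26 cm/s; Δx = -26·1 + ½·9·1² = -21.5 cm; v ends -17 cm/s.
7–10 s: v starts -17 cm/s; Δx = -17·3 + ½·7·3² = -19.5 cm; v ends 4 cm/s.
10–13 s: v starts 4 cm/s; Δx = 4·3 + ½·6·3² = 39 cm; v ends 22 cm/s.
x(13) = 3 + Σ Δx = -101 cm.

-101 cm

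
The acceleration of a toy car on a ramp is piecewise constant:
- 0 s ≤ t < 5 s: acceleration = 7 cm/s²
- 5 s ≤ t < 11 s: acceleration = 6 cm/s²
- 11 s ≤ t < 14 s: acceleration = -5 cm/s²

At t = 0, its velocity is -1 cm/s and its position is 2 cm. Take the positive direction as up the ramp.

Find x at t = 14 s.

584 cm

On each constant-a segment, Δv = aΔt and Δx = v₀Δt + ½aΔt²; chain segment to segment.
0–5 s: v starts -1 cm/s; Δx = -1·5 + ½·7·5² = 82.5 cm; v ends 34 cm/s.
5–11 s: v starts 34 cm/s; Δx = 34·6 + ½·6·6² = 312 cm; v ends 70 cm/s.
11–14 s: v starts 70 cm/s; Δx = 70·3 + ½·-5·3² = 187.5 cm; v ends 55 cm/s.
x(14) = 2 + Σ Δx = 584 cm.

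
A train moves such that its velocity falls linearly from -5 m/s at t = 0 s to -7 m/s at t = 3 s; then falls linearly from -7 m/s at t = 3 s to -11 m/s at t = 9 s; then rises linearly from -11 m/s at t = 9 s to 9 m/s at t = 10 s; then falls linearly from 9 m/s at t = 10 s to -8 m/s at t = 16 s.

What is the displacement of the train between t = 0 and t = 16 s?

Net displacement equals the area under the velocity-time graph (areas below the axis count negative).
0–3 s: ½(-5 + -7)(3) = -18 m
3–9 s: ½(-7 + -11)(6) = -54 m
9–10 s: ½(-11 + 9)(1) = -1 m
10–16 s: ½(9 + -8)(6) = 3 m
Net displacement = -70 m

-70 m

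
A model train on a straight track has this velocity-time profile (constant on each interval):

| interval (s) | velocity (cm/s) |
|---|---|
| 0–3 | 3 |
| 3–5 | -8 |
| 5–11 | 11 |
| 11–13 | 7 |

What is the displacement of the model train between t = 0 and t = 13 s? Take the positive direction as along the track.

Displacement is the signed area under the v-t curve.
0–3 s: 3 × 3 = 9 cm
3–5 s: -8 × 2 = -16 cm
5–11 s: 11 × 6 = 66 cm
11–13 s: 7 × 2 = 14 cm
Net displacement = 73 cm

73 cm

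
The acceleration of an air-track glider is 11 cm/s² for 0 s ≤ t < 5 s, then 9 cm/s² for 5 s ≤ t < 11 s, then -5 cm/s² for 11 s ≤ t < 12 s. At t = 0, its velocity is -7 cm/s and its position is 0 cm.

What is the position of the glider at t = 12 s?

On each constant-a segment, Δv = aΔt and Δx = v₀Δt + ½aΔt²; chain segment to segment.
0–5 s: v starts -7 cm/s; Δx = -7·5 + ½·11·5² = 102.5 cm; v ends 48 cm/s.
5–11 s: v starts 48 cm/s; Δx = 48·6 + ½·9·6² = 450 cm; v ends 102 cm/s.
11–12 s: v starts 102 cm/s; Δx = 102·1 + ½·-5·1² = 99.5 cm; v ends 97 cm/s.
x(12) = 0 + Σ Δx = 652 cm.

652 cm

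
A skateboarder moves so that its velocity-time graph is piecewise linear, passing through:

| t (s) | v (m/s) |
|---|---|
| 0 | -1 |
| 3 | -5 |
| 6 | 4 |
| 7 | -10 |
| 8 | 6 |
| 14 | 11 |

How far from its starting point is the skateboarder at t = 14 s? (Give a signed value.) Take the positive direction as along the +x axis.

Net displacement equals the area under the velocity-time graph (areas below the axis count negative).
0–3 s: ½(-1 + -5)(3) = -9 m
3–6 s: ½(-5 + 4)(3) = -1.5 m
6–7 s: ½(4 + -10)(1) = -3 m
7–8 s: ½(-10 + 6)(1) = -2 m
8–14 s: ½(6 + 11)(6) = 51 m
Net displacement = 35.5 m

35.5 m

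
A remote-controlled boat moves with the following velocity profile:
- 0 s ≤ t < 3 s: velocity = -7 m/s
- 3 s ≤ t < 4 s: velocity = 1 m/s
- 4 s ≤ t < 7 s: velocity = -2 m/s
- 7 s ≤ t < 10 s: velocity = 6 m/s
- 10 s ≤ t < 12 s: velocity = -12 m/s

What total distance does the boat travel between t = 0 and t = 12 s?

Total distance travelled is ∫|v| dt — sum the magnitudes of each area piece.
0–3 s: |-7| × 3 = 21 m
3–4 s: |1| × 1 = 1 m
4–7 s: |-2| × 3 = 6 m
7–10 s: |6| × 3 = 18 m
10–12 s: |-12| × 2 = 24 m
Total distance = 70 m

70 m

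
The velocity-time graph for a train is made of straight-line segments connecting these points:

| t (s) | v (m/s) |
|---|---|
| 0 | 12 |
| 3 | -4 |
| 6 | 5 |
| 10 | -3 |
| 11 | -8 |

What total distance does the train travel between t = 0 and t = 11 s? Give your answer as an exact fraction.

Total distance travelled is ∫|v| dt — sum the magnitudes of each area piece.
0–3 s: v = 0 at t = 2.25 s; triangle areas 13.5 + 1.5 = 15 m
3–6 s: v = 0 at t = 13/3 s; triangle areas 8/3 + 25/6 = 41/6 m
6–10 s: v = 0 at t = 8.5 s; triangle areas 6.25 + 2.25 = 8.5 m
10–11 s: |½(-3 + -8)(1)| = 5.5 m
Total distance = 215/6 m

215/6 m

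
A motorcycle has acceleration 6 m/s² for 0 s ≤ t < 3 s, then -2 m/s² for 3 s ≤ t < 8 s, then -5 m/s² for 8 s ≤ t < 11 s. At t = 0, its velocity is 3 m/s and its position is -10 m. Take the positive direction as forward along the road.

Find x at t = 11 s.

On each constant-a segment, Δv = aΔt and Δx = v₀Δt + ½aΔt²; chain segment to segment.
0–3 s: v starts 3 m/s; Δx = 3·3 + ½·6·3² = 36 m; v ends 21 m/s.
3–8 s: v starts 21 m/s; Δx = 21·5 + ½·-2·5² = 80 m; v ends 11 m/s.
8–11 s: v starts 11 m/s; Δx = 11·3 + ½·-5·3² = 10.5 m; v ends -4 m/s.
x(11) = -10 + Σ Δx = 116.5 m.

116.5 m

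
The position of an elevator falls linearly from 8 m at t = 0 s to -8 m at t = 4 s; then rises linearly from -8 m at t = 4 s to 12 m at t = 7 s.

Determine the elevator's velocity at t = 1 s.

-4 m/s

Velocity is the slope of the x-t graph on 0–4 s: (-8 − 8)/(4 − 0) = -4 m/s.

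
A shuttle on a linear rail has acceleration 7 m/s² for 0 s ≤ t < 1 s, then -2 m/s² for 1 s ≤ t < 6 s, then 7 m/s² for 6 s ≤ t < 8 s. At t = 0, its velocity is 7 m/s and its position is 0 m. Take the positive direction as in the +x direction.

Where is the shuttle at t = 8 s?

On each constant-a segment, Δv = aΔt and Δx = v₀Δt + ½aΔt²; chain segment to segment.
0–1 s: v starts 7 m/s; Δx = 7·1 + ½·7·1² = 10.5 m; v ends 14 m/s.
1–6 s: v starts 14 m/s; Δx = 14·5 + ½·-2·5² = 45 m; v ends 4 m/s.
6–8 s: v starts 4 m/s; Δx = 4·2 + ½·7·2² = 22 m; v ends 18 m/s.
x(8) = 0 + Σ Δx = 77.5 m.

77.5 m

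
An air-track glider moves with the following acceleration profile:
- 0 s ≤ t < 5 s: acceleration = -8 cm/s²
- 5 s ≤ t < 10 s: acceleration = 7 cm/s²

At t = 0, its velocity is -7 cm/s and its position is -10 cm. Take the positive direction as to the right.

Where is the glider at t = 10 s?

-292.5 cm

On each constant-a segment, Δv = aΔt and Δx = v₀Δt + ½aΔt²; chain segment to segment.
0–5 s: v starts -7 cm/s; Δx = -7·5 + ½·-8·5² = -135 cm; v ends -47 cm/s.
5–10 s: v starts -47 cm/s; Δx = -47·5 + ½·7·5² = -147.5 cm; v ends -12 cm/s.
x(10) = -10 + Σ Δx = -292.5 cm.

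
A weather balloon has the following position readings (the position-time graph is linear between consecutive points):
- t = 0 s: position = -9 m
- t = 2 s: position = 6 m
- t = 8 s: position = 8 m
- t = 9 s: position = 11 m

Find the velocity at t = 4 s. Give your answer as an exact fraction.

1/3 m/s

Velocity is the slope of the x-t graph on 2–8 s: (8 − 6)/(8 − 2) = 1/3 m/s.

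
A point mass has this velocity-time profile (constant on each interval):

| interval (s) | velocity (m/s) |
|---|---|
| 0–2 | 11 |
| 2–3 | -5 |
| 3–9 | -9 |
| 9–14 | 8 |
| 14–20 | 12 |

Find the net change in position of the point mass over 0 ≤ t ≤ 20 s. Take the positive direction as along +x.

75 m

Displacement is the signed area under the v-t curve.
0–2 s: 11 × 2 = 22 m
2–3 s: -5 × 1 = -5 m
3–9 s: -9 × 6 = -54 m
9–14 s: 8 × 5 = 40 m
14–20 s: 12 × 6 = 72 m
Net displacement = 75 m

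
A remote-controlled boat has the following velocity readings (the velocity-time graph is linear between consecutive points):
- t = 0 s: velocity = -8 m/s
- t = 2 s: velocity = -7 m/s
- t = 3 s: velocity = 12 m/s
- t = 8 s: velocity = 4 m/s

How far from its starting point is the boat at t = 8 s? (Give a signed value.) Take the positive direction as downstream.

Displacement is the signed area under the v-t curve.
0–2 s: ½(-8 + -7)(2) = -15 m
2–3 s: ½(-7 + 12)(1) = 2.5 m
3–8 s: ½(12 + 4)(5) = 40 m
Net displacement = 27.5 m

27.5 m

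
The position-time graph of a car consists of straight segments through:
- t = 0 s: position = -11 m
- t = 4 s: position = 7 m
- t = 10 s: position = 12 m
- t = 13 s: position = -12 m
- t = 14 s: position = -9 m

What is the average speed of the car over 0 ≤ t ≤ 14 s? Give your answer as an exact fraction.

25/7 m/s

Average speed = (total path length)/(elapsed time); on a piecewise-linear x-t graph the path length is Σ|Δx|.
0–4 s: |Δx| = |7 − -11| = 18 m
4–10 s: |Δx| = |12 − 7| = 5 m
10–13 s: |Δx| = |-12 − 12| = 24 m
13–14 s: |Δx| = |-9 − -12| = 3 m
Total path = 50 m; average speed = 50/14 = 25/7 m/s.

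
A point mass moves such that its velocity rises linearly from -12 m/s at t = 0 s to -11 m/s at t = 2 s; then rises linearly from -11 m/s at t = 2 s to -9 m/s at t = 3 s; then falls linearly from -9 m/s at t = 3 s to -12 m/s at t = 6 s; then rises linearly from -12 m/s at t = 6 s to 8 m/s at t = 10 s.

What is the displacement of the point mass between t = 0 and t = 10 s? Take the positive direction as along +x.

-72.5 m

Net displacement equals the area under the velocity-time graph (areas below the axis count negative).
0–2 s: ½(-12 + -11)(2) = -23 m
2–3 s: ½(-11 + -9)(1) = -10 m
3–6 s: ½(-9 + -12)(3) = -31.5 m
6–10 s: ½(-12 + 8)(4) = -8 m
Net displacement = -72.5 m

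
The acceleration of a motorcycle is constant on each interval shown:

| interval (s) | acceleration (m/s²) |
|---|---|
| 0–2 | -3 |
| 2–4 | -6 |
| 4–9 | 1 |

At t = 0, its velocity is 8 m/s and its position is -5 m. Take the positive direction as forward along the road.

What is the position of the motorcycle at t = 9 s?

-40.5 m

On each constant-a segment, Δv = aΔt and Δx = v₀Δt + ½aΔt²; chain segment to segment.
0–2 s: v starts 8 m/s; Δx = 8·2 + ½·-3·2² = 10 m; v ends 2 m/s.
2–4 s: v starts 2 m/s; Δx = 2·2 + ½·-6·2² = -8 m; v ends -10 m/s.
4–9 s: v starts -10 m/s; Δx = -10·5 + ½·1·5² = -37.5 m; v ends -5 m/s.
x(9) = -5 + Σ Δx = -40.5 m.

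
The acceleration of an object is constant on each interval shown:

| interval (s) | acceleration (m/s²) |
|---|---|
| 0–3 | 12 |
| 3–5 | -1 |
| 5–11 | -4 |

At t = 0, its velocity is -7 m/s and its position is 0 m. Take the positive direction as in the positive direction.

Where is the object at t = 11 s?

179 m

On each constant-a segment, Δv = aΔt and Δx = v₀Δt + ½aΔt²; chain segment to segment.
0–3 s: v starts -7 m/s; Δx = -7·3 + ½·12·3² = 33 m; v ends 29 m/s.
3–5 s: v starts 29 m/s; Δx = 29·2 + ½·-1·2² = 56 m; v ends 27 m/s.
5–11 s: v starts 27 m/s; Δx = 27·6 + ½·-4·6² = 90 m; v ends 3 m/s.
x(11) = 0 + Σ Δx = 179 m.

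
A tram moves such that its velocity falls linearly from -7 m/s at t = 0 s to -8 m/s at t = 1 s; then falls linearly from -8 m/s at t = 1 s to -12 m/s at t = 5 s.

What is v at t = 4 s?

On 1–5 s the graph is linear from -8 to -12 m/s: v(4) = -8 + (-12 − -8)·(4 − 1)/(5 − 1) = -11 m/s.

-11 m/s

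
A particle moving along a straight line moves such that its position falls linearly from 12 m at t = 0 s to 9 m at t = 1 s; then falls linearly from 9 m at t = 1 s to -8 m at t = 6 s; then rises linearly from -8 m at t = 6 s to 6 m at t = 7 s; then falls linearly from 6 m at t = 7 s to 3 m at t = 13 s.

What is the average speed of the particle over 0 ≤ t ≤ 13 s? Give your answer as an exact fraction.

37/13 m/s

Average speed = (total path length)/(elapsed time); on a piecewise-linear x-t graph the path length is Σ|Δx|.
0–1 s: |Δx| = |9 − 12| = 3 m
1–6 s: |Δx| = |-8 − 9| = 17 m
6–7 s: |Δx| = |6 − -8| = 14 m
7–13 s: |Δx| = |3 − 6| = 3 m
Total path = 37 m; average speed = 37/13 = 37/13 m/s.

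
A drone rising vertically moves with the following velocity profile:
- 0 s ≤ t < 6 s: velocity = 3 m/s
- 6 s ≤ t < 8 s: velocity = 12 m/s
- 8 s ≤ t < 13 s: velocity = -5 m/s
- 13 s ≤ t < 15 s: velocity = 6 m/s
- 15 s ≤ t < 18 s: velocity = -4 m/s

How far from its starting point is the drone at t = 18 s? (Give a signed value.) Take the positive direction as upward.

17 m

Net displacement equals the area under the velocity-time graph (areas below the axis count negative).
0–6 s: 3 × 6 = 18 m
6–8 s: 12 × 2 = 24 m
8–13 s: -5 × 5 = -25 m
13–15 s: 6 × 2 = 12 m
15–18 s: -4 × 3 = -12 m
Net displacement = 17 m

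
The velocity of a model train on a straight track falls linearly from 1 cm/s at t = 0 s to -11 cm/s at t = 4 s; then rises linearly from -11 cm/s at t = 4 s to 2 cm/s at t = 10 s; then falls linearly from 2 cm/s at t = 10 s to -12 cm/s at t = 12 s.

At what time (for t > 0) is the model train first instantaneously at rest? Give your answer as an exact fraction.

t = 1/3 s

v changes sign on 0–4 s (from 1 to -11); the graph is linear there, so v = 0 at t = 0 + (-1)·(4 − 0)/(-11 − 1) = 1/3 s.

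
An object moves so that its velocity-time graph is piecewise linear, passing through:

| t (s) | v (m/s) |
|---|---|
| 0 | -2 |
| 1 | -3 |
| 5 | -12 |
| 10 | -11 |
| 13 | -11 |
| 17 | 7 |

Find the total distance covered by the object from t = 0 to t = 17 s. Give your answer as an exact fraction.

1277/9 m

Total distance travelled is ∫|v| dt — sum the magnitudes of each area piece.
0–1 s: |½(-2 + -3)(1)| = 2.5 m
1–5 s: |½(-3 + -12)(4)| = 30 m
5–10 s: |½(-12 + -11)(5)| = 57.5 m
10–13 s: |-11| × 3 = 33 m
13–17 s: v = 0 at t = 139/9 s; triangle areas 121/9 + 49/9 = 170/9 m
Total distance = 1277/9 m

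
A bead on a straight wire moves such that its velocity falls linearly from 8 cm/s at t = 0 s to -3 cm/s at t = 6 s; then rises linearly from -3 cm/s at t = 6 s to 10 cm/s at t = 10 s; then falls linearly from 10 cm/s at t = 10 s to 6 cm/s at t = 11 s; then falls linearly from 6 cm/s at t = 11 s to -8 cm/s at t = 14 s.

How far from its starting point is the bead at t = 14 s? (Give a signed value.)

Displacement is the signed area under the v-t curve.
0–6 s: ½(8 + -3)(6) = 15 cm
6–10 s: ½(-3 + 10)(4) = 14 cm
10–11 s: ½(10 + 6)(1) = 8 cm
11–14 s: ½(6 + -8)(3) = -3 cm
Net displacement = 34 cm

34 cm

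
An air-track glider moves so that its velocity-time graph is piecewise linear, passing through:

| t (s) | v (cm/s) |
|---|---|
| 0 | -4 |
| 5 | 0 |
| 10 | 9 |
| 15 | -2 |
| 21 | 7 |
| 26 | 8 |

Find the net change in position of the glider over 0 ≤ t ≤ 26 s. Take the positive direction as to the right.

Displacement is the signed area under the v-t curve.
0–5 s: ½(-4 + 0)(5) = -10 cm
5–10 s: ½(0 + 9)(5) = 22.5 cm
10–15 s: ½(9 + -2)(5) = 17.5 cm
15–21 s: ½(-2 + 7)(6) = 15 cm
21–26 s: ½(7 + 8)(5) = 37.5 cm
Net displacement = 82.5 cm

82.5 cm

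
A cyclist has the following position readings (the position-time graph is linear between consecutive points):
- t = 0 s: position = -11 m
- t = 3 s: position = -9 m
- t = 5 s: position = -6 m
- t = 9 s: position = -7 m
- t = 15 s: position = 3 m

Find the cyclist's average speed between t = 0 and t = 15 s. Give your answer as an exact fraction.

16/15 m/s

Average speed = (total path length)/(elapsed time); on a piecewise-linear x-t graph the path length is Σ|Δx|.
0–3 s: |Δx| = |-9 − -11| = 2 m
3–5 s: |Δx| = |-6 − -9| = 3 m
5–9 s: |Δx| = |-7 − -6| = 1 m
9–15 s: |Δx| = |3 − -7| = 10 m
Total path = 16 m; average speed = 16/15 = 16/15 m/s.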